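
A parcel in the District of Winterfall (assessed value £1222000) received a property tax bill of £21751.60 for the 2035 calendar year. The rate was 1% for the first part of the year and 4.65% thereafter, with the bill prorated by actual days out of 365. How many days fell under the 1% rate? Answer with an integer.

287 days

Let d = days at the first rate; then 365 − d days at the second rate.
£1222000 × [1%·d + 4.65%·(365−d)] / 365 = £21751.60
Solving gives d = 287, so the new rate took effect on 15 Oct 2035.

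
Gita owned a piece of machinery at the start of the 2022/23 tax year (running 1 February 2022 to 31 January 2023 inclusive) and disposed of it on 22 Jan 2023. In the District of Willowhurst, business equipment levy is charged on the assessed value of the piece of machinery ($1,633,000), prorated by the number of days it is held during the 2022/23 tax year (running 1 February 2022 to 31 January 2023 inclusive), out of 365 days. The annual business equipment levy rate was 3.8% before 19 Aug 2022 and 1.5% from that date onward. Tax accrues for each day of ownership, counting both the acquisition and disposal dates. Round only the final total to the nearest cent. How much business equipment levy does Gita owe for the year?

1 Feb – 18 Aug 2022: 199 days at 3.8% → $1,633,000 × 3.8% × 199/365 = $33,832.1808
19 Aug 2022 – 22 Jan 2023: 157 days at 1.5% → $1,633,000 × 1.5% × 157/365 = $10,536.2055
Total = $44,368.3863

$44,368.39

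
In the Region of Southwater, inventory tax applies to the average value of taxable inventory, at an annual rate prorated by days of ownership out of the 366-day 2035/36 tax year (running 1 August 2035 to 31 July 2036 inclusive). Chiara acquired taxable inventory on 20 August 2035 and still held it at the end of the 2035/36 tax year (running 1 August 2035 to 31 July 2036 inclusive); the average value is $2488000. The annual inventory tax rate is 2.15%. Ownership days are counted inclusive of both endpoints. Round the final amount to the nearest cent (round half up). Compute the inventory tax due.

Days held (20 August 2035 – 31 July 2036): 347 out of 366
Tax = $2488000 × 2.15% × 347/366 = $50715.0929

$50715.09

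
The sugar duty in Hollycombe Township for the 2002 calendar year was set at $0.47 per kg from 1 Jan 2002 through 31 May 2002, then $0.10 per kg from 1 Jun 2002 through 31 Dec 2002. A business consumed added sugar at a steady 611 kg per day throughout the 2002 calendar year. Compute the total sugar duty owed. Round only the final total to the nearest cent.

$56,438.07

1 Jan – 31 May 2002: 151 days × 611 kg/day = 92,261 kg at $0.47/kg → $43,362.67
1 Jun – 31 Dec 2002: 214 days × 611 kg/day = 130,754 kg at $0.10/kg → $13,075.40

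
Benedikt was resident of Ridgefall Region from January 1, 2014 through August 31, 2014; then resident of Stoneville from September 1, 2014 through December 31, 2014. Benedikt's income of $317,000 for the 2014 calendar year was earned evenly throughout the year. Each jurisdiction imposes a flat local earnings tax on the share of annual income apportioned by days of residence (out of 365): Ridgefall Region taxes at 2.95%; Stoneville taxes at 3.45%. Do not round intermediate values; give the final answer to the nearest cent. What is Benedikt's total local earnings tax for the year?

Ridgefall Region, January 1 – August 31, 2014: 243 days → $317,000 × 2.95% × 243/365 = $6,225.7932
Stoneville, September 1 – December 31, 2014: 122 days → $317,000 × 3.45% × 122/365 = $3,655.4877
Total = $9,881.2808

$9,881.28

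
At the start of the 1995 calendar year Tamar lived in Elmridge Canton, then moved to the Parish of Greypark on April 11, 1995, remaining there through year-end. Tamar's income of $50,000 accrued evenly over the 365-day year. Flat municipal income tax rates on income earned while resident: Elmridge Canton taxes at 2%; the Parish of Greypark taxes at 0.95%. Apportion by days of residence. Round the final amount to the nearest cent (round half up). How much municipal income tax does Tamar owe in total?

$618.84

Elmridge Canton, January 1 – April 10, 1995: 100 days → $50,000 × 2% × 100/365 = $273.9726
The Parish of Greypark, April 11 – December 31, 1995: 265 days → $50,000 × 0.95% × 265/365 = $344.8630
Total = $618.8356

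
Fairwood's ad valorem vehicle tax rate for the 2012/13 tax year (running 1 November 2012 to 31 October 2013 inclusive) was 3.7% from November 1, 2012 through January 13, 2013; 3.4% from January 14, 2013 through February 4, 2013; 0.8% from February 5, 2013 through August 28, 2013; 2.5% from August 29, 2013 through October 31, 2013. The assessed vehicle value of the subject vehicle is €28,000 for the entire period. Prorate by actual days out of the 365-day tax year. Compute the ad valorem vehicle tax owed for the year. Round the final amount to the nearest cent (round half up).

€515.97

November 1, 2012 – January 13, 2013: 74 days at 3.7% → €28,000 × 3.7% × 74/365 = €210.0384
January 14 – February 4, 2013: 22 days at 3.4% → €28,000 × 3.4% × 22/365 = €57.3808
February 5 – August 28, 2013: 205 days at 0.8% → €28,000 × 0.8% × 205/365 = €125.8082
August 29 – October 31, 2013: 64 days at 2.5% → €28,000 × 2.5% × 64/365 = €122.7397
Total = €515.9671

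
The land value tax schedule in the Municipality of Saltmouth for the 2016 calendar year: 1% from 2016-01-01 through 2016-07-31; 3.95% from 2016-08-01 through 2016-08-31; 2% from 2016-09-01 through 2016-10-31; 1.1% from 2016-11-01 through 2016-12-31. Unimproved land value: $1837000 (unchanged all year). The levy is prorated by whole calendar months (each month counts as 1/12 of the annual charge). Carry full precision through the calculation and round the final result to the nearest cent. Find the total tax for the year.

$26253.79

2016-01-01 to 2016-07-31: 7 months at 1% → $1837000 × 1% × 7/12 = $10715.8333
2016-08-01 to 2016-08-31: 1 month at 3.95% → $1837000 × 3.95% × 1/12 = $6046.7917
2016-09-01 to 2016-10-31: 2 months at 2% → $1837000 × 2% × 2/12 = $6123.3333
2016-11-01 to 2016-12-31: 2 months at 1.1% → $1837000 × 1.1% × 2/12 = $3367.8333
Total = $26253.7917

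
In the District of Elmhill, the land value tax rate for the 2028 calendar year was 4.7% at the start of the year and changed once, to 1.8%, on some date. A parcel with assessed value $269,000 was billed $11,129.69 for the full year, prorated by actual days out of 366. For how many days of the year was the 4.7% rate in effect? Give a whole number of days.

295 days

Let d = days at the first rate; then 366 − d days at the second rate.
$269,000 × [4.7%·d + 1.8%·(366−d)] / 366 = $11,129.69
Solving gives d = 295, so the new rate took effect on October 22, 2028.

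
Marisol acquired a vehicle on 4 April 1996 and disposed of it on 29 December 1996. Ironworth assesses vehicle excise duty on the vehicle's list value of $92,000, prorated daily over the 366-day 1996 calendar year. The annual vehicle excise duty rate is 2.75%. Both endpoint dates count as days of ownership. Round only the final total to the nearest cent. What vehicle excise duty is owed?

$1,866.39

Days held (4 April – 29 December 1996): 270 out of 366
Tax = $92,000 × 2.75% × 270/366 = $1,866.3934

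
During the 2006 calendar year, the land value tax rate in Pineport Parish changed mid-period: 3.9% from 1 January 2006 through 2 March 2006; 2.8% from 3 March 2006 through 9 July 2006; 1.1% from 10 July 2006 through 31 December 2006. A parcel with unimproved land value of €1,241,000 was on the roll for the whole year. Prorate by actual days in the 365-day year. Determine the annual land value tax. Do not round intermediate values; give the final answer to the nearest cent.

€26,914.40

1 January – 2 March 2006: 61 days at 3.9% → €1,241,000 × 3.9% × 61/365 = €8,088.6000
3 March – 9 July 2006: 129 days at 2.8% → €1,241,000 × 2.8% × 129/365 = €12,280.8000
10 July – 31 December 2006: 175 days at 1.1% → €1,241,000 × 1.1% × 175/365 = €6,545.0000
Total = €26,914.4000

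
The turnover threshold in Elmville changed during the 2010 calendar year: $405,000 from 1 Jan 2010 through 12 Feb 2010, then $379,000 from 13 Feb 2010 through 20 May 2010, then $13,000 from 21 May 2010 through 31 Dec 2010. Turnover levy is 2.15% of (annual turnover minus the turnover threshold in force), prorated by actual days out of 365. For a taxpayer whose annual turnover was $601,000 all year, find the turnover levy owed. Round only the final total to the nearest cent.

$9,557.90

1 Jan – 12 Feb 2010: 43 days, exemption $405,000 → ($601,000 − $405,000) × 2.15% × 43/365 = $496.4438
13 Feb – 20 May 2010: 97 days, exemption $379,000 → ($601,000 − $379,000) × 2.15% × 97/365 = $1,268.4411
21 May – 31 Dec 2010: 225 days, exemption $13,000 → ($601,000 − $13,000) × 2.15% × 225/365 = $7,793.0137
Total = $9,557.8986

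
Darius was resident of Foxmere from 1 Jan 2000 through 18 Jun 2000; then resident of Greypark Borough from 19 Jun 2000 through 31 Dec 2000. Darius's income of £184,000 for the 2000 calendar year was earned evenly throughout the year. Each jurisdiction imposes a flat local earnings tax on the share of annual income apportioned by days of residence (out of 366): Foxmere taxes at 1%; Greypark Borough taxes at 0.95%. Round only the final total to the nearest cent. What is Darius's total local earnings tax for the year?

Foxmere, 1 Jan – 18 Jun 2000: 170 days → £184,000 × 1% × 170/366 = £854.6448
Greypark Borough, 19 Jun – 31 Dec 2000: 196 days → £184,000 × 0.95% × 196/366 = £936.0874
Total = £1,790.7322

£1,790.73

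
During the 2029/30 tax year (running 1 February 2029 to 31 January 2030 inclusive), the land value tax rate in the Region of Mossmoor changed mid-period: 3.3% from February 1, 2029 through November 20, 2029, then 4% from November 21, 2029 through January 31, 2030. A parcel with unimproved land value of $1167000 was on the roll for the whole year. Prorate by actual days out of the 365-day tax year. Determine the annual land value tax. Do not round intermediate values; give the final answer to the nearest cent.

February 1 – November 20, 2029: 293 days at 3.3% → $1167000 × 3.3% × 293/365 = $30914.3096
November 21, 2029 – January 31, 2030: 72 days at 4% → $1167000 × 4% × 72/365 = $9208.1096
Total = $40122.4192

$40122.42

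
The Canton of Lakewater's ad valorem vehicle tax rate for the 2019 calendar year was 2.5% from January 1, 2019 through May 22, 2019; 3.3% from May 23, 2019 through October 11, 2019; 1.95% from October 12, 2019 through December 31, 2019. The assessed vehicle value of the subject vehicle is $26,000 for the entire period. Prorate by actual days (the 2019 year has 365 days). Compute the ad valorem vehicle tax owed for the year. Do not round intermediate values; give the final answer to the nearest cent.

January 1 – May 22, 2019: 142 days at 2.5% → $26,000 × 2.5% × 142/365 = $252.8767
May 23 – October 11, 2019: 142 days at 3.3% → $26,000 × 3.3% × 142/365 = $333.7973
October 12 – December 31, 2019: 81 days at 1.95% → $26,000 × 1.95% × 81/365 = $112.5123
Total = $699.1863

$699.19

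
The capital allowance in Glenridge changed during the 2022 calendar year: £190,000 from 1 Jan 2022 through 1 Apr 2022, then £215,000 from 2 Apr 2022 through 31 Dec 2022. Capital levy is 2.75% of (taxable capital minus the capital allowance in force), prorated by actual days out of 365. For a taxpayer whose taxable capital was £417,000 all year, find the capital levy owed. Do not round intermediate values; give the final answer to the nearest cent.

1 Jan – 1 Apr 2022: 91 days, exemption £190,000 → (£417,000 − £190,000) × 2.75% × 91/365 = £1,556.3493
2 Apr – 31 Dec 2022: 274 days, exemption £215,000 → (£417,000 − £215,000) × 2.75% × 274/365 = £4,170.0548
Total = £5,726.4041

£5,726.40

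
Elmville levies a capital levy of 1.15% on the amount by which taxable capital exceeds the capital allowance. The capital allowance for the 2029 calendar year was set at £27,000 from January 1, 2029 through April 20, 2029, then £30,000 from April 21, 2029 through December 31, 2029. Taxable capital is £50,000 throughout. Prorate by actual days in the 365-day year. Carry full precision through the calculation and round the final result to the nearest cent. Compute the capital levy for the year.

£240.40

January 1 – April 20, 2029: 110 days, exemption £27,000 → (£50,000 − £27,000) × 1.15% × 110/365 = £79.7123
April 21 – December 31, 2029: 255 days, exemption £30,000 → (£50,000 − £30,000) × 1.15% × 255/365 = £160.6849
Total = £240.3973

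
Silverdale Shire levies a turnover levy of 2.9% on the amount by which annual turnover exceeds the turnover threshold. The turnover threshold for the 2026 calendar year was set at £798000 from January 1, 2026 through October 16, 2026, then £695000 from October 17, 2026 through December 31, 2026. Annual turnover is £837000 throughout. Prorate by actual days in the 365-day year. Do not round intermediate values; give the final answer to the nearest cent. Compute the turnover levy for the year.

£1752.95

January 1 – October 16, 2026: 289 days, exemption £798000 → (£837000 − £798000) × 2.9% × 289/365 = £895.5041
October 17 – December 31, 2026: 76 days, exemption £695000 → (£837000 − £695000) × 2.9% × 76/365 = £857.4466
Total = £1752.9507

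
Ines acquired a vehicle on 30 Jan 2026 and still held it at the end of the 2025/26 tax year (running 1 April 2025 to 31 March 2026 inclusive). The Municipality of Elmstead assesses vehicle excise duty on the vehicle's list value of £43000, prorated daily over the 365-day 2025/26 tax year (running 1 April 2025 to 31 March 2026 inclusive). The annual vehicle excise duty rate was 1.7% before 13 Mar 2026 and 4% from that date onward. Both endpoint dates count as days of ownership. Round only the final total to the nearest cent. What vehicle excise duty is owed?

£173.65

30 Jan – 12 Mar 2026: 42 days at 1.7% → £43000 × 1.7% × 42/365 = £84.1151
13 Mar – 31 Mar 2026: 19 days at 4% → £43000 × 4% × 19/365 = £89.5342
Total = £173.6493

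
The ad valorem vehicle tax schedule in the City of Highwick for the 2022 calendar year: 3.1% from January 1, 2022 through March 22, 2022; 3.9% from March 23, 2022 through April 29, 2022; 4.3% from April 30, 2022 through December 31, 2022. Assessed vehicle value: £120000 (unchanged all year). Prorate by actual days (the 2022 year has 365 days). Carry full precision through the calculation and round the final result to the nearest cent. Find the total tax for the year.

January 1 – March 22, 2022: 81 days at 3.1% → £120000 × 3.1% × 81/365 = £825.5342
March 23 – April 29, 2022: 38 days at 3.9% → £120000 × 3.9% × 38/365 = £487.2329
April 30 – December 31, 2022: 246 days at 4.3% → £120000 × 4.3% × 246/365 = £3477.6986
Total = £4790.4658

£4790.47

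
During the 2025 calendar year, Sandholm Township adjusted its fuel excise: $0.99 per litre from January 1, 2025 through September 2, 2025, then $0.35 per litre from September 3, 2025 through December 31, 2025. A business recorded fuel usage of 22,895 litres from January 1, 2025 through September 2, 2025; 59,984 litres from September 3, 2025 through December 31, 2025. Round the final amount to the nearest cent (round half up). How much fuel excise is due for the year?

$43660.45

January 1 – September 2, 2025: 22,895 litres at $0.99/litre → $22666.05
September 3 – December 31, 2025: 59,984 litres at $0.35/litre → $20994.40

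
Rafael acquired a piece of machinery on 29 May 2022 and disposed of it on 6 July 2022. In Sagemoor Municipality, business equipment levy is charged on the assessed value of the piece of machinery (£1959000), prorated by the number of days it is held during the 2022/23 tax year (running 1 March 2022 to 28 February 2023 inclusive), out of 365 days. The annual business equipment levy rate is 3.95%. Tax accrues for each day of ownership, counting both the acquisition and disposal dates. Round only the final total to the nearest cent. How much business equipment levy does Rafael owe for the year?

£8268.05

Days held (29 May – 6 July 2022): 39 out of 365
Tax = £1959000 × 3.95% × 39/365 = £8268.0534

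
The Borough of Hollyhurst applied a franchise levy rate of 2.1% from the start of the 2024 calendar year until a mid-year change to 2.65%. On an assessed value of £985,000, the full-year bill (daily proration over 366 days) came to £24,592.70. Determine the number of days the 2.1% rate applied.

102 days

Let d = days at the first rate; then 366 − d days at the second rate.
£985,000 × [2.1%·d + 2.65%·(366−d)] / 366 = £24,592.70
Solving gives d = 102, so the new rate took effect on 12 April 2024.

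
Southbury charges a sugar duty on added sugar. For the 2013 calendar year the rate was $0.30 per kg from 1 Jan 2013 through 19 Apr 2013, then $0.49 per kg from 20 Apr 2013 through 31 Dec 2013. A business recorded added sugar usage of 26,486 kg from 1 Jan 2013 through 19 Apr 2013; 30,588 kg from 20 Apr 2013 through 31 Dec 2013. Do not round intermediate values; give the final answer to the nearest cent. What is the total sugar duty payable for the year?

1 Jan – 19 Apr 2013: 26,486 kg at $0.30/kg → $7,945.80
20 Apr – 31 Dec 2013: 30,588 kg at $0.49/kg → $14,988.12

$22,933.92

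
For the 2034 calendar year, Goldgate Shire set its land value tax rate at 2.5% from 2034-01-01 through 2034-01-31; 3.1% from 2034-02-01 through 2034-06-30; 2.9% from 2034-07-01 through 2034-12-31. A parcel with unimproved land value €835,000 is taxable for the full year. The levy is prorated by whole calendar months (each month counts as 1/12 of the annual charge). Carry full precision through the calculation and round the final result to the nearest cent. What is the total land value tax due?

€24,632.50

2034-01-01 to 2034-01-31: 1 month at 2.5% → €835,000 × 2.5% × 1/12 = €1,739.5833
2034-02-01 to 2034-06-30: 5 months at 3.1% → €835,000 × 3.1% × 5/12 = €10,785.4167
2034-07-01 to 2034-12-31: 6 months at 2.9% → €835,000 × 2.9% × 6/12 = €12,107.5000
Total = €24,632.5000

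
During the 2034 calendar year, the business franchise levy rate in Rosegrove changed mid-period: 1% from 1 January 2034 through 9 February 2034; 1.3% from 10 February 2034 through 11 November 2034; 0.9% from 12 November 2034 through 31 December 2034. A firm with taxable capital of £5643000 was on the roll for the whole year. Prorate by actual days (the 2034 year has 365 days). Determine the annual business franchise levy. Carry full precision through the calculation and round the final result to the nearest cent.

£68411.71

1 January – 9 February 2034: 40 days at 1% → £5643000 × 1% × 40/365 = £6184.1096
10 February – 11 November 2034: 275 days at 1.3% → £5643000 × 1.3% × 275/365 = £55270.4795
12 November – 31 December 2034: 50 days at 0.9% → £5643000 × 0.9% × 50/365 = £6957.1233
Total = £68411.7123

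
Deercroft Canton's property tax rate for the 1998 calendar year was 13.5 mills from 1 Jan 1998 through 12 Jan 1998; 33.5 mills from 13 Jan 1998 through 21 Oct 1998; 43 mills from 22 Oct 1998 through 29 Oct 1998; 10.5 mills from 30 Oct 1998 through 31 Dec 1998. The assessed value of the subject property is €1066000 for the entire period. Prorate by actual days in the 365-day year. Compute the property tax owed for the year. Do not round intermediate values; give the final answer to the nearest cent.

€31000.16

1 Jan – 12 Jan 1998: 12 days at 13.5 mills → €1066000 × 1.35% × 12/365 = €473.1288
13 Jan – 21 Oct 1998: 282 days at 33.5 mills → €1066000 × 3.35% × 282/365 = €27590.4164
22 Oct – 29 Oct 1998: 8 days at 43 mills → €1066000 × 4.3% × 8/365 = €1004.6685
30 Oct – 31 Dec 1998: 63 days at 10.5 mills → €1066000 × 1.05% × 63/365 = €1931.9425
Total = €31000.1562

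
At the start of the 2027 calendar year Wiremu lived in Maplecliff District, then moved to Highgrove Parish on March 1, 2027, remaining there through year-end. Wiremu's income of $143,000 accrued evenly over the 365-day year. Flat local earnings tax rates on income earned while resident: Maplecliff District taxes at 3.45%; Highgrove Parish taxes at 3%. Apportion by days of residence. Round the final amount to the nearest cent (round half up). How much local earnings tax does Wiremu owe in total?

$4,394.02

Maplecliff District, January 1 – February 28, 2027: 59 days → $143,000 × 3.45% × 59/365 = $797.4699
Highgrove Parish, March 1 – December 31, 2027: 306 days → $143,000 × 3% × 306/365 = $3,596.5479
Total = $4,394.0178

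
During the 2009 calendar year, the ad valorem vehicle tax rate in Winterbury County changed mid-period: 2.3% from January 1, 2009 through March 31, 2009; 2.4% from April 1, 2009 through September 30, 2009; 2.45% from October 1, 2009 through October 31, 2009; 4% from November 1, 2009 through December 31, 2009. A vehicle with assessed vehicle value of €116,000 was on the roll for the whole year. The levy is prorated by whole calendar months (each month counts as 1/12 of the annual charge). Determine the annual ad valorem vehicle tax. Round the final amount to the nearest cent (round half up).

January 1 – March 31, 2009: 3 months at 2.3% → €116,000 × 2.3% × 3/12 = €667.0000
April 1 – September 30, 2009: 6 months at 2.4% → €116,000 × 2.4% × 6/12 = €1,392.0000
October 1 – October 31, 2009: 1 month at 2.45% → €116,000 × 2.45% × 1/12 = €236.8333
November 1 – December 31, 2009: 2 months at 4% → €116,000 × 4% × 2/12 = €773.3333
Total = €3,069.1667

€3,069.17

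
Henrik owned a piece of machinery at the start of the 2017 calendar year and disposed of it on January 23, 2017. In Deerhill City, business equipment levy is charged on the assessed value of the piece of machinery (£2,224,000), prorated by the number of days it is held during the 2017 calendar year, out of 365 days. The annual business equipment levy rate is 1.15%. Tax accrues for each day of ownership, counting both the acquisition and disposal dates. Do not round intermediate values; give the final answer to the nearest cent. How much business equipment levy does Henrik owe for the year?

Days held (January 1 – January 23, 2017): 23 out of 365
Tax = £2,224,000 × 1.15% × 23/365 = £1,611.6384

£1,611.64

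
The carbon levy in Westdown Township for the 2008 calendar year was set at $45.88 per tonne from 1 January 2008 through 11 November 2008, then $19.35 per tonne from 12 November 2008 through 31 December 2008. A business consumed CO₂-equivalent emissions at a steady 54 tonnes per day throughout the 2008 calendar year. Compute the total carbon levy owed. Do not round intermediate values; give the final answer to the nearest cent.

1 January – 11 November 2008: 316 days × 54 tonnes/day = 17,064 tonnes at $45.88/tonne → $782,896.32
12 November – 31 December 2008: 50 days × 54 tonnes/day = 2,700 tonnes at $19.35/tonne → $52,245.00

$835,141.32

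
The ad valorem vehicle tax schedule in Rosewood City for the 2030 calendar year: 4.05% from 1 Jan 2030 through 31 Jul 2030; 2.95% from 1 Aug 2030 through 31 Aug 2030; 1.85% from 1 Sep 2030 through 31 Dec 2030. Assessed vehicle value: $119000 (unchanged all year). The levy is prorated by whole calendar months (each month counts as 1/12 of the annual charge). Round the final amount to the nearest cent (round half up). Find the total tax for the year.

$3837.75

1 Jan – 31 Jul 2030: 7 months at 4.05% → $119000 × 4.05% × 7/12 = $2811.3750
1 Aug – 31 Aug 2030: 1 month at 2.95% → $119000 × 2.95% × 1/12 = $292.5417
1 Sep – 31 Dec 2030: 4 months at 1.85% → $119000 × 1.85% × 4/12 = $733.8333
Total = $3837.7500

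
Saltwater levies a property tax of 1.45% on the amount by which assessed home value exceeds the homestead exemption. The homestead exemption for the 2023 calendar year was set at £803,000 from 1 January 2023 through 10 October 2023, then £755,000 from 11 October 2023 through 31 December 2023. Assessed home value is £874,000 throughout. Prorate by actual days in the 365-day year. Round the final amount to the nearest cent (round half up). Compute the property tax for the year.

£1,185.86

1 January – 10 October 2023: 283 days, exemption £803,000 → (£874,000 − £803,000) × 1.45% × 283/365 = £798.2151
11 October – 31 December 2023: 82 days, exemption £755,000 → (£874,000 − £755,000) × 1.45% × 82/365 = £387.6466
Total = £1,185.8616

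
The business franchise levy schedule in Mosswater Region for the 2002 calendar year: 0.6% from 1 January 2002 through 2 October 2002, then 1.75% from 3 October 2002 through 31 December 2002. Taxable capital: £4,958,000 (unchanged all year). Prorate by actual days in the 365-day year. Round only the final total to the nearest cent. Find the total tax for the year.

£43,806.99

1 January – 2 October 2002: 275 days at 0.6% → £4,958,000 × 0.6% × 275/365 = £22,412.8767
3 October – 31 December 2002: 90 days at 1.75% → £4,958,000 × 1.75% × 90/365 = £21,394.1096
Total = £43,806.9863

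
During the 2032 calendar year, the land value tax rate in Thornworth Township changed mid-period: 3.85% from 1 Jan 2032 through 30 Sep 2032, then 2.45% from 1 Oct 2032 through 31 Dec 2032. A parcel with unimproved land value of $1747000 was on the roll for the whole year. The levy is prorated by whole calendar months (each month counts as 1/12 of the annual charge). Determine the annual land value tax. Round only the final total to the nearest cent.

$61145.00

1 Jan – 30 Sep 2032: 9 months at 3.85% → $1747000 × 3.85% × 9/12 = $50444.6250
1 Oct – 31 Dec 2032: 3 months at 2.45% → $1747000 × 2.45% × 3/12 = $10700.3750
Total = $61145.0000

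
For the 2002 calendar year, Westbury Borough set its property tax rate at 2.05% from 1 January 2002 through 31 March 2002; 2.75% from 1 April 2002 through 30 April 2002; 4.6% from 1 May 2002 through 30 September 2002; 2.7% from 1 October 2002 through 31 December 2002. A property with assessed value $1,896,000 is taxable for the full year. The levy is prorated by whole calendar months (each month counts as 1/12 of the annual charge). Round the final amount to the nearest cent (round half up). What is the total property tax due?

$63,200.00

1 January – 31 March 2002: 3 months at 2.05% → $1,896,000 × 2.05% × 3/12 = $9,717.0000
1 April – 30 April 2002: 1 month at 2.75% → $1,896,000 × 2.75% × 1/12 = $4,345.0000
1 May – 30 September 2002: 5 months at 4.6% → $1,896,000 × 4.6% × 5/12 = $36,340.0000
1 October – 31 December 2002: 3 months at 2.7% → $1,896,000 × 2.7% × 3/12 = $12,798.0000
Total = $63,200.0000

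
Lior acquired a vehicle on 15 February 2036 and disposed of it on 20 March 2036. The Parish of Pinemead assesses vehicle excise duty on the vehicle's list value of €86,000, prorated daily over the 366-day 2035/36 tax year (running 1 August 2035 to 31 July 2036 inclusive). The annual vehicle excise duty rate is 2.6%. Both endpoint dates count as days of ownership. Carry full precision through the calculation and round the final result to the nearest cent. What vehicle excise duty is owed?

Days held (15 February – 20 March 2036): 35 out of 366
Tax = €86,000 × 2.6% × 35/366 = €213.8251

€213.83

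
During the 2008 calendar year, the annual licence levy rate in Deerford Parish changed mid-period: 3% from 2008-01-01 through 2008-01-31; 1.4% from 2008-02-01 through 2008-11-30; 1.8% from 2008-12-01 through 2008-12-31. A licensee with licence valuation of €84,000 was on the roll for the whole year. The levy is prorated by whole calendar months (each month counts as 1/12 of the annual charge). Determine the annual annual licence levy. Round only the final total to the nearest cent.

2008-01-01 to 2008-01-31: 1 month at 3% → €84,000 × 3% × 1/12 = €210.0000
2008-02-01 to 2008-11-30: 10 months at 1.4% → €84,000 × 1.4% × 10/12 = €980.0000
2008-12-01 to 2008-12-31: 1 month at 1.8% → €84,000 × 1.8% × 1/12 = €126.0000
Total = €1,316.0000

€1,316.00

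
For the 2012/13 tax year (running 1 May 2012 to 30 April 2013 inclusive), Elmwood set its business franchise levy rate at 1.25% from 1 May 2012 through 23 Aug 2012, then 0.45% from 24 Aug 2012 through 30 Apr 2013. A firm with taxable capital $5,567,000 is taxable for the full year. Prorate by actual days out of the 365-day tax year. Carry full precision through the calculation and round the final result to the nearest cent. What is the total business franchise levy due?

1 May – 23 Aug 2012: 115 days at 1.25% → $5,567,000 × 1.25% × 115/365 = $21,924.8288
24 Aug 2012 – 30 Apr 2013: 250 days at 0.45% → $5,567,000 × 0.45% × 250/365 = $17,158.5616
Total = $39,083.3904

$39,083.39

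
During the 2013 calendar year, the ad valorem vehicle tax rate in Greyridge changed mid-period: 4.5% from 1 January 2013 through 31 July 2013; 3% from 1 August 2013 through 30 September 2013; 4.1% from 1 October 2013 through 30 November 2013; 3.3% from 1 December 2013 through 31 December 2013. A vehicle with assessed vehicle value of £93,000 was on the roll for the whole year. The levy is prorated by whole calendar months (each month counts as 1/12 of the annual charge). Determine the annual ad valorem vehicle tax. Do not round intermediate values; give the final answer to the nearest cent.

1 January – 31 July 2013: 7 months at 4.5% → £93,000 × 4.5% × 7/12 = £2,441.2500
1 August – 30 September 2013: 2 months at 3% → £93,000 × 3% × 2/12 = £465.0000
1 October – 30 November 2013: 2 months at 4.1% → £93,000 × 4.1% × 2/12 = £635.5000
1 December – 31 December 2013: 1 month at 3.3% → £93,000 × 3.3% × 1/12 = £255.7500
Total = £3,797.5000

£3,797.50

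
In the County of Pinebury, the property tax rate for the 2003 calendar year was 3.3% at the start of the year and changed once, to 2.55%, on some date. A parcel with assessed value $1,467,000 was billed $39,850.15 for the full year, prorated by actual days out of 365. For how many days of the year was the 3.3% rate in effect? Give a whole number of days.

81 days

Let d = days at the first rate; then 365 − d days at the second rate.
$1,467,000 × [3.3%·d + 2.55%·(365−d)] / 365 = $39,850.15
Solving gives d = 81, so the new rate took effect on 23 Mar 2003.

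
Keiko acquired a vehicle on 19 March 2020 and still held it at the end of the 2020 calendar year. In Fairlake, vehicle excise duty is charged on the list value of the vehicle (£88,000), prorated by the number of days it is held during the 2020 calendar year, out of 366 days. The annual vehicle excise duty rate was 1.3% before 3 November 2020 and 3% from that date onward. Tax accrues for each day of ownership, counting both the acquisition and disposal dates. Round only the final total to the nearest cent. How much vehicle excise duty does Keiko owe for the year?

£1,141.36

19 March – 2 November 2020: 229 days at 1.3% → £88,000 × 1.3% × 229/366 = £715.7814
3 November – 31 December 2020: 59 days at 3% → £88,000 × 3% × 59/366 = £425.5738
Total = £1,141.3552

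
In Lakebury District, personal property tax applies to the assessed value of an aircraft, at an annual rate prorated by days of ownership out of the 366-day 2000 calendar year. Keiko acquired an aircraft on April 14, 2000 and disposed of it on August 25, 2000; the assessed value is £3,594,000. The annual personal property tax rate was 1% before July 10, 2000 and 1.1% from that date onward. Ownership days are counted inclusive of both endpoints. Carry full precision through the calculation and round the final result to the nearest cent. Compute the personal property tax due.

April 14 – July 9, 2000: 87 days at 1% → £3,594,000 × 1% × 87/366 = £8,543.1148
July 10 – August 25, 2000: 47 days at 1.1% → £3,594,000 × 1.1% × 47/366 = £5,076.7705
Total = £13,619.8852

£13,619.89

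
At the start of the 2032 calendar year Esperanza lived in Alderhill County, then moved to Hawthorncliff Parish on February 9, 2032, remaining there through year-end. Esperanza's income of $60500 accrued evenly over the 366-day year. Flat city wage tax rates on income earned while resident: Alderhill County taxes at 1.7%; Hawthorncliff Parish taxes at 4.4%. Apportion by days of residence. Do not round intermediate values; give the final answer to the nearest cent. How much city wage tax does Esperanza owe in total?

Alderhill County, January 1 – February 8, 2032: 39 days → $60500 × 1.7% × 39/366 = $109.5943
Hawthorncliff Parish, February 9 – December 31, 2032: 327 days → $60500 × 4.4% × 327/366 = $2378.3443
Total = $2487.9385

$2487.94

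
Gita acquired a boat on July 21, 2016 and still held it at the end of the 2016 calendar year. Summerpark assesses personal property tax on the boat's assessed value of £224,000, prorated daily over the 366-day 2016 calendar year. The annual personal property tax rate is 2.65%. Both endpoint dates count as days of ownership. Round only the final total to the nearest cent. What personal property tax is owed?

£2,659.85

Days held (July 21 – December 31, 2016): 164 out of 366
Tax = £224,000 × 2.65% × 164/366 = £2,659.8470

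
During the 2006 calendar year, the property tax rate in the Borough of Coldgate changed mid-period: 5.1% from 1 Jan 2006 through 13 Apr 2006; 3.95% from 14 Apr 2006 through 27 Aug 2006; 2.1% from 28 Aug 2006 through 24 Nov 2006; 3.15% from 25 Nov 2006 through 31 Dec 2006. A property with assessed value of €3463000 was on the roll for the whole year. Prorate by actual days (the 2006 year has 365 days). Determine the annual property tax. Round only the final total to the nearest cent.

€129596.85

1 Jan – 13 Apr 2006: 103 days at 5.1% → €3463000 × 5.1% × 103/365 = €49838.7370
14 Apr – 27 Aug 2006: 136 days at 3.95% → €3463000 × 3.95% × 136/365 = €50967.7699
28 Aug – 24 Nov 2006: 89 days at 2.1% → €3463000 × 2.1% × 89/365 = €17732.4575
25 Nov – 31 Dec 2006: 37 days at 3.15% → €3463000 × 3.15% × 37/365 = €11057.8808
Total = €129596.8452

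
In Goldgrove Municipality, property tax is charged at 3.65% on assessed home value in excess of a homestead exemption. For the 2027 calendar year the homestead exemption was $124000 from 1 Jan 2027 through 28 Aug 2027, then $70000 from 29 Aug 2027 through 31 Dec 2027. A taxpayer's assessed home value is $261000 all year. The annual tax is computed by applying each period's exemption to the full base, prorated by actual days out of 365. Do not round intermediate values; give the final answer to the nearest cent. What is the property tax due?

1 Jan – 28 Aug 2027: 240 days, exemption $124000 → ($261000 − $124000) × 3.65% × 240/365 = $3288.0000
29 Aug – 31 Dec 2027: 125 days, exemption $70000 → ($261000 − $70000) × 3.65% × 125/365 = $2387.5000
Total = $5675.5000

$5675.50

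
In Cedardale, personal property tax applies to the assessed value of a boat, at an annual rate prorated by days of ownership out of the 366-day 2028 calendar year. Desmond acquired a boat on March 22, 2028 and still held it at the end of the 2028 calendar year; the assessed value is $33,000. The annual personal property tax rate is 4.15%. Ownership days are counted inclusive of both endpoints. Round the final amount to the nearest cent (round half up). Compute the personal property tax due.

$1,066.41

Days held (March 22 – December 31, 2028): 285 out of 366
Tax = $33,000 × 4.15% × 285/366 = $1,066.4139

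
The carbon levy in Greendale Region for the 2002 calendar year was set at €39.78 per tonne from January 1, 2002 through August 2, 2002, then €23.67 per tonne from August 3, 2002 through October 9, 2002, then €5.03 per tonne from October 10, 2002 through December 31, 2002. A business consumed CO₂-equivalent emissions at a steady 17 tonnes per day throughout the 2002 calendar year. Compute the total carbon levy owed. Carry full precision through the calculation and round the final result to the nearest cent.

€179,179.49

January 1 – August 2, 2002: 214 days × 17 tonnes/day = 3,638 tonnes at €39.78/tonne → €144,719.64
August 3 – October 9, 2002: 68 days × 17 tonnes/day = 1,156 tonnes at €23.67/tonne → €27,362.52
October 10 – December 31, 2002: 83 days × 17 tonnes/day = 1,411 tonnes at €5.03/tonne → €7,097.33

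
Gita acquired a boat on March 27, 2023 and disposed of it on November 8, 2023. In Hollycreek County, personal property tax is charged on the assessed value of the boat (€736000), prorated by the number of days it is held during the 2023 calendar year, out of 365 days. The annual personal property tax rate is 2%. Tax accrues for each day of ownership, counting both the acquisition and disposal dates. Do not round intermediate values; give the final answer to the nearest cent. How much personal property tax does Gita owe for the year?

€9154.63

Days held (March 27 – November 8, 2023): 227 out of 365
Tax = €736000 × 2% × 227/365 = €9154.6301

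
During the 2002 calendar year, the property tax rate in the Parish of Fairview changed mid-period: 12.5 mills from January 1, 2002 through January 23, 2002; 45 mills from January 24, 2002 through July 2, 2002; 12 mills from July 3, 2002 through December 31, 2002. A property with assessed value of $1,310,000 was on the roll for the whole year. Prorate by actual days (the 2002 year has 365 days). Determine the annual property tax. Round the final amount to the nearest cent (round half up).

January 1 – January 23, 2002: 23 days at 12.5 mills → $1,310,000 × 1.25% × 23/365 = $1,031.8493
January 24 – July 2, 2002: 160 days at 45 mills → $1,310,000 × 4.5% × 160/365 = $25,841.0959
July 3 – December 31, 2002: 182 days at 12 mills → $1,310,000 × 1.2% × 182/365 = $7,838.4658
Total = $34,711.4110

$34,711.41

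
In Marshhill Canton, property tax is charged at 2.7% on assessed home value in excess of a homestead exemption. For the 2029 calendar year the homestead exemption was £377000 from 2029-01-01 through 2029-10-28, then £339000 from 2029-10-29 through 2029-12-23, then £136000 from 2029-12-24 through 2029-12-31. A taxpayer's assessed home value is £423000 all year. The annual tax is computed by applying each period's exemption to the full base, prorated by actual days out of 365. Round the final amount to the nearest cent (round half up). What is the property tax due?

£1542.03

2029-01-01 to 2029-10-28: 301 days, exemption £377000 → (£423000 − £377000) × 2.7% × 301/365 = £1024.2247
2029-10-29 to 2029-12-23: 56 days, exemption £339000 → (£423000 − £339000) × 2.7% × 56/365 = £347.9671
2029-12-24 to 2029-12-31: 8 days, exemption £136000 → (£423000 − £136000) × 2.7% × 8/365 = £169.8411
Total = £1542.0329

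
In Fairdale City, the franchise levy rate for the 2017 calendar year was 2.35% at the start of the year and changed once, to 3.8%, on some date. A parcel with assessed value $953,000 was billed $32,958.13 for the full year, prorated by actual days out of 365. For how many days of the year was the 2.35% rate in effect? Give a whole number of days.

86 days

Let d = days at the first rate; then 365 − d days at the second rate.
$953,000 × [2.35%·d + 3.8%·(365−d)] / 365 = $32,958.13
Solving gives d = 86, so the new rate took effect on 28 Mar 2017.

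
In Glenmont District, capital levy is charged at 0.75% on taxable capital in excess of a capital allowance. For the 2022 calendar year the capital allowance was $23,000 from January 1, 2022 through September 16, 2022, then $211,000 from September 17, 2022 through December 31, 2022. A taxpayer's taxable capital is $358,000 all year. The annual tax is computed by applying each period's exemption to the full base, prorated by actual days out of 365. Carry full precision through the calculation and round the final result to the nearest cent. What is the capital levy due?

$2,103.02

January 1 – September 16, 2022: 259 days, exemption $23,000 → ($358,000 − $23,000) × 0.75% × 259/365 = $1,782.8425
September 17 – December 31, 2022: 106 days, exemption $211,000 → ($358,000 − $211,000) × 0.75% × 106/365 = $320.1781
Total = $2,103.0205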